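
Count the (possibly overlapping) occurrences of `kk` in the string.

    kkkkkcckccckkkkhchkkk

Sliding a length-2 window over the 21 characters (20 positions):
  position 1–2: kk
  position 2–3: kk
  position 3–4: kk
  position 4–5: kk
  position 12–13: kk
  position 13–14: kk
  position 14–15: kk
  position 19–20: kk
  position 20–21: kk

9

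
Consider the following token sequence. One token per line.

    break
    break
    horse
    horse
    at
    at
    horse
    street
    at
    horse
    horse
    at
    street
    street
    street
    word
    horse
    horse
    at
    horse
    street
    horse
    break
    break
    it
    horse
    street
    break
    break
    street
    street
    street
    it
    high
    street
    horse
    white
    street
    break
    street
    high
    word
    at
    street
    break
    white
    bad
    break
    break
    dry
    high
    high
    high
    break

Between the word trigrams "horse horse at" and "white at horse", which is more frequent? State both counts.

"horse horse at" (3 vs 0)

"horse horse at": 3 occurrences
"white at horse": 0 occurrences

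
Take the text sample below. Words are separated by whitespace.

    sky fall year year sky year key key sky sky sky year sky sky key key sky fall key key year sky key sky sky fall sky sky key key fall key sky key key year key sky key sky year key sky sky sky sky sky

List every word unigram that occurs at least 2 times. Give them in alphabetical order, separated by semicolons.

Unigram counts meeting the condition (at least 2 times):
  fall: 4
  key: 15
  sky: 21
  year: 7

fall; key; sky; year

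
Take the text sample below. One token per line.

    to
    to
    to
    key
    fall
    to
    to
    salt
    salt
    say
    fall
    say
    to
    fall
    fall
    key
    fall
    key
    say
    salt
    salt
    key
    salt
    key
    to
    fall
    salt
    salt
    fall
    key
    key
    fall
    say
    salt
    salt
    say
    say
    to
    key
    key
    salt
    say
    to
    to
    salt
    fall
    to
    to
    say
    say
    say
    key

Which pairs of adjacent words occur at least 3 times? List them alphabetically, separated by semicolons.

fall key; key fall; salt salt; salt say; say say; say to; to to

Bigram counts meeting the condition (at least 3 times):
  fall key: 3
  key fall: 3
  salt salt: 4
  salt say: 3
  say say: 3
  say to: 3
  to to: 5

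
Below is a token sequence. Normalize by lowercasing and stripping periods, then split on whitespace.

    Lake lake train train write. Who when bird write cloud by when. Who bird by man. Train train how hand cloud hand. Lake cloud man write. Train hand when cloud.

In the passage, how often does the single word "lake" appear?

3

Scanning the 30 tokens for "lake":
  position 1: lake
  position 2: lake
  position 23: lake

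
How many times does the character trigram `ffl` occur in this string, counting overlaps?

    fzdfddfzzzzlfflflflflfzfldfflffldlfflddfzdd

Sliding a length-3 window over the 43 characters (41 positions):
  position 13–15: ffl
  position 27–29: ffl
  position 30–32: ffl
  position 35–37: ffl

4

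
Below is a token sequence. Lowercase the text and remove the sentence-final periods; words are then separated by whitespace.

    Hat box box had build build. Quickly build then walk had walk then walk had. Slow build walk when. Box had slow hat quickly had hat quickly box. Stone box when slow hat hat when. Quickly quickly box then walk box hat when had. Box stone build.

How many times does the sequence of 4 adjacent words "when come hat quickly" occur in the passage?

0

Scanning the 44 overlapping 4-gram windows for "when come hat quickly":
  (none found)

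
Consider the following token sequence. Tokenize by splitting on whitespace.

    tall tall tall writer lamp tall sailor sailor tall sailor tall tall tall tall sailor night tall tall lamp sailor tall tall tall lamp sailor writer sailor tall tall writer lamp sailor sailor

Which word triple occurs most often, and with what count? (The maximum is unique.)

Trigram frequencies (highest first):
  tall tall tall: 4
  sailor tall tall: 3
  tall tall writer: 2
  tall writer lamp: 2
  tall tall lamp: 2
  tall lamp sailor: 2
  … (16 more, each ≤ 1)

"tall tall tall", 4 times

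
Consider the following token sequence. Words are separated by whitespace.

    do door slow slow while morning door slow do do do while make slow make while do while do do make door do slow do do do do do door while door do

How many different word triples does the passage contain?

33 tokens → 31 trigram windows in total.
Repeated trigrams (each contributes count−1 duplicates):
  do do do: 4
  slow do do: 2
4 duplicate windows → 31 − 4 = 27 distinct.

27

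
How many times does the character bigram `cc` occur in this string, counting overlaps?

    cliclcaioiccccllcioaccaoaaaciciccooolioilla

Sliding a length-2 window over the 43 characters (42 positions):
  position 11–12: cc
  position 12–13: cc
  position 13–14: cc
  position 21–22: cc
  position 32–33: cc

5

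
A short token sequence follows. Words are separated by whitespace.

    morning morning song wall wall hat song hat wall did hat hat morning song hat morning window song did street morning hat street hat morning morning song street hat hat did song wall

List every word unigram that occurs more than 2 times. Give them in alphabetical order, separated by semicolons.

Unigram counts meeting the condition (more than 2 times):
  did: 3
  hat: 9
  morning: 7
  song: 6
  street: 3
  wall: 4

did; hat; morning; song; street; wall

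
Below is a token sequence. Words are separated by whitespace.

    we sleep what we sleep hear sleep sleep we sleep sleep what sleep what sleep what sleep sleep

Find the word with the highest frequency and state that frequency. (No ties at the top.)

Unigram frequencies (highest first):
  sleep: 10
  what: 4
  we: 3
  hear: 1

"sleep", 10 times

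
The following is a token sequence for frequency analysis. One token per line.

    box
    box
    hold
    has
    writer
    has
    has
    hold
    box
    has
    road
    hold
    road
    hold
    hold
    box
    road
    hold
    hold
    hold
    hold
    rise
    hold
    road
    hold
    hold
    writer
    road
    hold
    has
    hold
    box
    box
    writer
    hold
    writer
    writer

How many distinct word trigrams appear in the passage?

30

37 tokens → 35 trigram windows in total.
Repeated trigrams (each contributes count−1 duplicates):
  road hold hold: 3
  has hold box: 2
  hold hold hold: 2
  hold road hold: 2
5 duplicate windows → 35 − 5 = 30 distinct.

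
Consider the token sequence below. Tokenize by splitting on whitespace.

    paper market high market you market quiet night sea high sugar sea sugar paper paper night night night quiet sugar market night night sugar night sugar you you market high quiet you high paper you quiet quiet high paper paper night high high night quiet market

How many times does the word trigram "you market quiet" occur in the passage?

Scanning the 44 overlapping trigram windows for "you market quiet":
  position 5–7: you market quiet

1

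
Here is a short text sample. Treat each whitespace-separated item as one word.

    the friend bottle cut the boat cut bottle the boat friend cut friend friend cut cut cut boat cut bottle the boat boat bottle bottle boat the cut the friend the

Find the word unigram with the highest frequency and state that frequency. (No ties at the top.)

Unigram frequencies (highest first):
  cut: 8
  the: 7
  boat: 6
  friend: 5
  bottle: 5

"cut", 8 times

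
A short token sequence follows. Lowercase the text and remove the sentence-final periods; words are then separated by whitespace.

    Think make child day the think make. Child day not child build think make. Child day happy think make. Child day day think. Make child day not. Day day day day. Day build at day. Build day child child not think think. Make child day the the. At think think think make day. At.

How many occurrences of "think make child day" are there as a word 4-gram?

6

Scanning the 51 overlapping 4-gram windows for "think make child day":
  position 1–4: think make child day
  position 6–9: think make child day
  position 13–16: think make child day
  position 18–21: think make child day
  position 23–26: think make child day
  position 42–45: think make child day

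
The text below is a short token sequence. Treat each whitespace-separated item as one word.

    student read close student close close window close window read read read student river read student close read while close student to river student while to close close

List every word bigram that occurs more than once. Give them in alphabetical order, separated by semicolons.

Bigram counts meeting the condition (more than once):
  close close: 2
  close student: 2
  close window: 2
  read read: 2
  read student: 2
  student close: 2

close close; close student; close window; read read; read student; student close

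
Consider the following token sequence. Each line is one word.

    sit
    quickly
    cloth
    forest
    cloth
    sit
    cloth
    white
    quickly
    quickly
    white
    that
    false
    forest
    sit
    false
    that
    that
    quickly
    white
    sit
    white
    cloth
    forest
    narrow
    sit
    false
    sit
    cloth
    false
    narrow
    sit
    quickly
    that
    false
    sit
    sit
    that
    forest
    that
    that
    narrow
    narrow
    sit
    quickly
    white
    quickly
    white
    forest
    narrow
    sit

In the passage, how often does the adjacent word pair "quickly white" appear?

4

Scanning the 50 overlapping bigram windows for "quickly white":
  position 10–11: quickly white
  position 19–20: quickly white
  position 45–46: quickly white
  position 47–48: quickly white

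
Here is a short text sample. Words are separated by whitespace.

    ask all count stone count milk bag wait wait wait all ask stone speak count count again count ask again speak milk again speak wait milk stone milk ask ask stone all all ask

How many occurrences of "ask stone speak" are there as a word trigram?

1

Scanning the 32 overlapping trigram windows for "ask stone speak":
  position 12–14: ask stone speak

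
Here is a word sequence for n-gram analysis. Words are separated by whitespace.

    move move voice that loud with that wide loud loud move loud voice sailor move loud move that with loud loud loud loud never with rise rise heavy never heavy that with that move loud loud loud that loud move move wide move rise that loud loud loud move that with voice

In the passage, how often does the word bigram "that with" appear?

3

Scanning the 51 overlapping bigram windows for "that with":
  position 18–19: that with
  position 31–32: that with
  position 50–51: that with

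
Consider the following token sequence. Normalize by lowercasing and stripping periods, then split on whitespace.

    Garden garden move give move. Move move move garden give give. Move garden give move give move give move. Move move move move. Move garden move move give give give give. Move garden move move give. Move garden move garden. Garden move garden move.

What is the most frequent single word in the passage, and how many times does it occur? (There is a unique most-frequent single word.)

"move", 23 times

Unigram frequencies (highest first):
  move: 23
  give: 11
  garden: 10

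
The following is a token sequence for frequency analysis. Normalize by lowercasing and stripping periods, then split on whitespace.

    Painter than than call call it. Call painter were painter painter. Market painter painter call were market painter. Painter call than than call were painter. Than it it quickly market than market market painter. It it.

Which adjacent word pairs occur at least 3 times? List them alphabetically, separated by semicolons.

Bigram counts meeting the condition (at least 3 times):
  market painter: 3
  painter painter: 3

market painter; painter painter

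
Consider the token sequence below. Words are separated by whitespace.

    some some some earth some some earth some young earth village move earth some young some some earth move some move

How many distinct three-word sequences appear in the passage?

15

21 tokens → 19 trigram windows in total.
Repeated trigrams (each contributes count−1 duplicates):
  some some earth: 3
  earth some young: 2
  some earth some: 2
4 duplicate windows → 19 − 4 = 15 distinct.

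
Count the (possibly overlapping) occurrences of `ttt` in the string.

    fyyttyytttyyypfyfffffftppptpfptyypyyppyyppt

1

Sliding a length-3 window over the 43 characters (41 positions):
  position 8–10: ttt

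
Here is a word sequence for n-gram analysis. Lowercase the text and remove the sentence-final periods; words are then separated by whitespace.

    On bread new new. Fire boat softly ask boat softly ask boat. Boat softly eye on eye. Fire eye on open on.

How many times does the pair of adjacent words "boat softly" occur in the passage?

3

Scanning the 21 overlapping bigram windows for "boat softly":
  position 6–7: boat softly
  position 9–10: boat softly
  position 13–14: boat softly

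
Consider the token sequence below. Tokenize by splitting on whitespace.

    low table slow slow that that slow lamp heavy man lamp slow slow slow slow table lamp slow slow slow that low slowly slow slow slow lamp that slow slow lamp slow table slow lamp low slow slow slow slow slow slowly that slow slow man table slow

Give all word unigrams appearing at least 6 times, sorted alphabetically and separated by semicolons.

lamp; slow

Unigram counts meeting the condition (at least 6 times):
  lamp: 6
  slow: 25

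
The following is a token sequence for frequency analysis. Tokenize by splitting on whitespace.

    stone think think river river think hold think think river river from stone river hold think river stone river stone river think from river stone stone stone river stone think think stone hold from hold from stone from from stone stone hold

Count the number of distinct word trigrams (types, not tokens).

35

42 tokens → 40 trigram windows in total.
Repeated trigrams (each contributes count−1 duplicates):
  river stone river: 2
  stone river stone: 2
  stone think think: 2
  think river river: 2
  think think river: 2
5 duplicate windows → 40 − 5 = 35 distinct.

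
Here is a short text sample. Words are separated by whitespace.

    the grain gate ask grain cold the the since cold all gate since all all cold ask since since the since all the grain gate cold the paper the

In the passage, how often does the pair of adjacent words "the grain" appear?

Scanning the 28 overlapping bigram windows for "the grain":
  position 1–2: the grain
  position 23–24: the grain

2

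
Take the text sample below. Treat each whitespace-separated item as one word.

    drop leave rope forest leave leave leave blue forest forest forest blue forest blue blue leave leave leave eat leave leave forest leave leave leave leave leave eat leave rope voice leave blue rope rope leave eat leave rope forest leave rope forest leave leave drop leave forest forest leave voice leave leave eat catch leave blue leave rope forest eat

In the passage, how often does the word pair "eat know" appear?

Scanning the 60 overlapping bigram windows for "eat know":
  (none found)

0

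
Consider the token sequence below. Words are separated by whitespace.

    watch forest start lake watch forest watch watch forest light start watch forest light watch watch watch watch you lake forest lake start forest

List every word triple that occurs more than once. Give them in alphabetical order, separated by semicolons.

watch forest light; watch watch watch

Trigram counts meeting the condition (more than once):
  watch forest light: 2
  watch watch watch: 2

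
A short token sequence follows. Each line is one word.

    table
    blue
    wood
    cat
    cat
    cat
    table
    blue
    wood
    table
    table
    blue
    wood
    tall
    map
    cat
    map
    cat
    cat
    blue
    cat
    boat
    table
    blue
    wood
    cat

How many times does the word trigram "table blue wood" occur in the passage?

Scanning the 24 overlapping trigram windows for "table blue wood":
  position 1–3: table blue wood
  position 7–9: table blue wood
  position 11–13: table blue wood
  position 23–25: table blue wood

4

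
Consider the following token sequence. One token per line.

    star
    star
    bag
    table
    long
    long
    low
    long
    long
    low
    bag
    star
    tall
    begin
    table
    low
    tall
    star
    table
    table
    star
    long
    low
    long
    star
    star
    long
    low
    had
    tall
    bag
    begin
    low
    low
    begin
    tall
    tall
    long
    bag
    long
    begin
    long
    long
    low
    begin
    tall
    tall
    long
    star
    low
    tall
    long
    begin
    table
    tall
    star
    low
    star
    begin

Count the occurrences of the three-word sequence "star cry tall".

Scanning the 57 overlapping trigram windows for "star cry tall":
  (none found)

0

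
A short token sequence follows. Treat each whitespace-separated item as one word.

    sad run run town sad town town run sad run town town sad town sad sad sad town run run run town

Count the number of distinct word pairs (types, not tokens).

9

22 tokens → 21 bigram windows in total.
Repeated bigrams (each contributes count−1 duplicates):
  run run: 3
  run town: 3
  sad town: 3
  town sad: 3
  sad run: 2
  sad sad: 2
  town run: 2
  town town: 2
12 duplicate windows → 21 − 12 = 9 distinct.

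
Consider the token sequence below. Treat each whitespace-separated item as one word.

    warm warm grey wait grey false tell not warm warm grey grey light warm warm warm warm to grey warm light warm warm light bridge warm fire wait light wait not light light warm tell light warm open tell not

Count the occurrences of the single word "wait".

3

Scanning the 40 tokens for "wait":
  position 4: wait
  position 28: wait
  position 30: wait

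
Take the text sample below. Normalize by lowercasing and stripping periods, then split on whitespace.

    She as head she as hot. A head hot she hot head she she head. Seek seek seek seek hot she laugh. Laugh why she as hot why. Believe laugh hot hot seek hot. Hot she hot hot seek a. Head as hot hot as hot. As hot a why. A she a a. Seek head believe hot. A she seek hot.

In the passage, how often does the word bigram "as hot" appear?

5

Scanning the 61 overlapping bigram windows for "as hot":
  position 5–6: as hot
  position 26–27: as hot
  position 42–43: as hot
  position 45–46: as hot
  position 47–48: as hot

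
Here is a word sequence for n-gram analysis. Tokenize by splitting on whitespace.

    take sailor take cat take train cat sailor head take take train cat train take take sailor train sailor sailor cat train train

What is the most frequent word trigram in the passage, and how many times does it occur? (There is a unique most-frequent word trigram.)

"take train cat", 2 times

Trigram frequencies (highest first):
  take train cat: 2
  take sailor take: 1
  sailor take cat: 1
  take cat take: 1
  cat take train: 1
  train cat sailor: 1
  … (14 more, each ≤ 1)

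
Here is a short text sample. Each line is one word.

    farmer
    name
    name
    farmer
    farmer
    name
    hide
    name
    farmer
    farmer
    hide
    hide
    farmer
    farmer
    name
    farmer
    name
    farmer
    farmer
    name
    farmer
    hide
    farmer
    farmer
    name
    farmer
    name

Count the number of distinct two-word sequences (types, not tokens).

9

27 tokens → 26 bigram windows in total.
Repeated bigrams (each contributes count−1 duplicates):
  farmer name: 7
  name farmer: 6
  farmer farmer: 5
  farmer hide: 2
  hide farmer: 2
17 duplicate windows → 26 − 17 = 9 distinct.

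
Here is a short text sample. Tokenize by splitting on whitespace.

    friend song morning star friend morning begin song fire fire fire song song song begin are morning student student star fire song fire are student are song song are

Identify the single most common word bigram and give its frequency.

Bigram frequencies (highest first):
  song song: 3
  song fire: 2
  fire fire: 2
  fire song: 2
  friend song: 1
  song morning: 1
  … (17 more, each ≤ 1)

"song song", 3 times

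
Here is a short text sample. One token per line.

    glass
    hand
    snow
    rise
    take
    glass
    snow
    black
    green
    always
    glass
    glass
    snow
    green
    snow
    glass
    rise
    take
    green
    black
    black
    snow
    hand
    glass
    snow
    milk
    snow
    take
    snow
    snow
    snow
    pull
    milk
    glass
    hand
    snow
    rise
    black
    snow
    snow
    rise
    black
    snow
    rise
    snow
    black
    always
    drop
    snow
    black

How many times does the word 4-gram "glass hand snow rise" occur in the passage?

Scanning the 47 overlapping 4-gram windows for "glass hand snow rise":
  position 1–4: glass hand snow rise
  position 34–37: glass hand snow rise

2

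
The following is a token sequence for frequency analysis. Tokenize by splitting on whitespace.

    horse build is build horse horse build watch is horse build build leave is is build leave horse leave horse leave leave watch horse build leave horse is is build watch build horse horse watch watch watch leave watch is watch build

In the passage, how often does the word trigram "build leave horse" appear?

2

Scanning the 40 overlapping trigram windows for "build leave horse":
  position 16–18: build leave horse
  position 25–27: build leave horse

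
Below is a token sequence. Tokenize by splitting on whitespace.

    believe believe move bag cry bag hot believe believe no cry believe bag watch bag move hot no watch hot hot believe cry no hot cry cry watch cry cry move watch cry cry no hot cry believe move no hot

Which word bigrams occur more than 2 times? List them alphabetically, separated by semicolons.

Bigram counts meeting the condition (more than 2 times):
  cry cry: 3
  no hot: 3

cry cry; no hot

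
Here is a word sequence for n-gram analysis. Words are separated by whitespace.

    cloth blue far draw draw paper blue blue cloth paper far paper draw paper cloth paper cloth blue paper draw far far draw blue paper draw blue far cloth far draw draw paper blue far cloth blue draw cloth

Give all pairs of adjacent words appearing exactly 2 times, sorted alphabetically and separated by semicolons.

Bigram counts meeting the condition (exactly 2 times):
  blue paper: 2
  cloth paper: 2
  draw blue: 2
  draw draw: 2
  far cloth: 2
  paper blue: 2
  paper cloth: 2

blue paper; cloth paper; draw blue; draw draw; far cloth; paper blue; paper cloth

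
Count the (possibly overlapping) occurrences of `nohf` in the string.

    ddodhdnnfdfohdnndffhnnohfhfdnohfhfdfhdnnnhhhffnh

Sliding a length-4 window over the 48 characters (45 positions):
  position 22–25: nohf
  position 29–32: nohf

2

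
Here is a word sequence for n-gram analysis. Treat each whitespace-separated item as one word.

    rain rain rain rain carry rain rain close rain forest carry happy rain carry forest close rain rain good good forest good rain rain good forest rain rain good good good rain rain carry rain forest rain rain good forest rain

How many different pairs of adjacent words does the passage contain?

17

41 tokens → 40 bigram windows in total.
Repeated bigrams (each contributes count−1 duplicates):
  rain rain: 9
  rain good: 4
  forest rain: 3
  good forest: 3
  good good: 3
  rain carry: 3
  carry rain: 2
  close rain: 2
  … (2 more repeated)
23 duplicate windows → 40 − 23 = 17 distinct.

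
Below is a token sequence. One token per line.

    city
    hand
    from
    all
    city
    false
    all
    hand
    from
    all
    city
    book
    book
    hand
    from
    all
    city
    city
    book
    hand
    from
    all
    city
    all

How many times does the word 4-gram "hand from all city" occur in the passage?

4

Scanning the 21 overlapping 4-gram windows for "hand from all city":
  position 2–5: hand from all city
  position 8–11: hand from all city
  position 14–17: hand from all city
  position 20–23: hand from all city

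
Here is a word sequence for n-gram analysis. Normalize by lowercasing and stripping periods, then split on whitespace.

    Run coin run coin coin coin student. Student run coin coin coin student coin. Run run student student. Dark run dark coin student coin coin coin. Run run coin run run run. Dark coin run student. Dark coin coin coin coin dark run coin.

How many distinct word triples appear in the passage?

31

44 tokens → 42 trigram windows in total.
Repeated trigrams (each contributes count−1 duplicates):
  coin coin coin: 5
  coin run run: 3
  coin coin student: 2
  coin student coin: 2
  run coin coin: 2
  run coin run: 2
  run dark coin: 2
11 duplicate windows → 42 − 11 = 31 distinct.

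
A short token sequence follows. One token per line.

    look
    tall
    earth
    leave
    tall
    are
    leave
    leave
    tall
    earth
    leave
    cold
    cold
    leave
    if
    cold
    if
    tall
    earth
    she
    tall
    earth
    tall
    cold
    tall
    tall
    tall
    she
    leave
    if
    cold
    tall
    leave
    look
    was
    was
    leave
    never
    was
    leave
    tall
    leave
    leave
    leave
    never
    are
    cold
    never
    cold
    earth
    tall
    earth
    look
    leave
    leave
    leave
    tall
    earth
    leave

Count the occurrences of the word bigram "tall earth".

6

Scanning the 58 overlapping bigram windows for "tall earth":
  position 2–3: tall earth
  position 9–10: tall earth
  position 18–19: tall earth
  position 21–22: tall earth
  position 51–52: tall earth
  position 57–58: tall earth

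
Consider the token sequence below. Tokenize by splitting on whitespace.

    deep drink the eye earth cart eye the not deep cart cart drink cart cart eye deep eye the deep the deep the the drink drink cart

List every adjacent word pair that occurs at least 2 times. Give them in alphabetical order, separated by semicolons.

Bigram counts meeting the condition (at least 2 times):
  cart cart: 2
  cart eye: 2
  deep the: 2
  drink cart: 2
  eye the: 2
  the deep: 2

cart cart; cart eye; deep the; drink cart; eye the; the deep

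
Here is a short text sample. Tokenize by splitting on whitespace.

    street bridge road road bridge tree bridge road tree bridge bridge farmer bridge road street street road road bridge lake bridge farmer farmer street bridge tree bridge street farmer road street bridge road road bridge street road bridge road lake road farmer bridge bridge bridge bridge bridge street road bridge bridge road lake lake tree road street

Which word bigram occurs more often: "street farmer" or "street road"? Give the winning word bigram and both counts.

"street road" (3 vs 1)

"street farmer": 1 occurrence
"street road": 3 occurrences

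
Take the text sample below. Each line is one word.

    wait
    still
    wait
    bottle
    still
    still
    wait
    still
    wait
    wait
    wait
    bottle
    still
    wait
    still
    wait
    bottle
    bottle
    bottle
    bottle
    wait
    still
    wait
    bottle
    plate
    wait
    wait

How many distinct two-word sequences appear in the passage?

10

27 tokens → 26 bigram windows in total.
Repeated bigrams (each contributes count−1 duplicates):
  still wait: 6
  wait bottle: 4
  wait still: 4
  bottle bottle: 3
  wait wait: 3
  bottle still: 2
16 duplicate windows → 26 − 16 = 10 distinct.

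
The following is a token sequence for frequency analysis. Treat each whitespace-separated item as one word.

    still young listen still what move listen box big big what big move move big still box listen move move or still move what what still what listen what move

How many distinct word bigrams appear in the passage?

26

30 tokens → 29 bigram windows in total.
Repeated bigrams (each contributes count−1 duplicates):
  move move: 2
  still what: 2
  what move: 2
3 duplicate windows → 29 − 3 = 26 distinct.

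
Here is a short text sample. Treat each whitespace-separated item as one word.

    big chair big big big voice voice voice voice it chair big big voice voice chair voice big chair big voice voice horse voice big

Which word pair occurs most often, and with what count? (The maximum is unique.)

Bigram frequencies (highest first):
  voice voice: 5
  chair big: 3
  big big: 3
  big voice: 3
  big chair: 2
  voice big: 2
  … (6 more, each ≤ 1)

"voice voice", 5 times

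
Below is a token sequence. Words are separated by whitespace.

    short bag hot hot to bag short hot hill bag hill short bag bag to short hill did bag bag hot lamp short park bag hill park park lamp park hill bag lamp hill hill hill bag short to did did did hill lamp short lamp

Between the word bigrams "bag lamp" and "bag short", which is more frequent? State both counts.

"bag lamp": 1 occurrence
"bag short": 2 occurrences

"bag short" (2 vs 1)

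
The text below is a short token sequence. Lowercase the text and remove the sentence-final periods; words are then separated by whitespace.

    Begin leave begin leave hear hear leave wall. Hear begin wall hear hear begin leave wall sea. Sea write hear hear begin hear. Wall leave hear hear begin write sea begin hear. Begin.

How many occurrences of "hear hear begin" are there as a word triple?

3

Scanning the 31 overlapping trigram windows for "hear hear begin":
  position 12–14: hear hear begin
  position 20–22: hear hear begin
  position 26–28: hear hear begin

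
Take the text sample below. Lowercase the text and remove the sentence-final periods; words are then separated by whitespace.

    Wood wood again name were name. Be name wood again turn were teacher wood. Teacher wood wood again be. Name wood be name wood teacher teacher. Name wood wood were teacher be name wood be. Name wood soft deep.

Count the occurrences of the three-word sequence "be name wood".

5

Scanning the 37 overlapping trigram windows for "be name wood":
  position 7–9: be name wood
  position 19–21: be name wood
  position 22–24: be name wood
  position 32–34: be name wood
  position 35–37: be name wood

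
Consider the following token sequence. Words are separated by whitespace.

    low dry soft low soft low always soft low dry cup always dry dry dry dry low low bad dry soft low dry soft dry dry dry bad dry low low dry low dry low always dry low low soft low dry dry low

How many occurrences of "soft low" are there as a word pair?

5

Scanning the 43 overlapping bigram windows for "soft low":
  position 3–4: soft low
  position 5–6: soft low
  position 8–9: soft low
  position 21–22: soft low
  position 40–41: soft low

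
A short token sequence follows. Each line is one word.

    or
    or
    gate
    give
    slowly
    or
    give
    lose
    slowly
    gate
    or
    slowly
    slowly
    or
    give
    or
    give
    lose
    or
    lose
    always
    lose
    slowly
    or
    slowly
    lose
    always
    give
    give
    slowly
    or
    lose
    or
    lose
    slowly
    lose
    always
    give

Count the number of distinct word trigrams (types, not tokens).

30

38 tokens → 36 trigram windows in total.
Repeated trigrams (each contributes count−1 duplicates):
  give slowly or: 2
  lose always give: 2
  lose or lose: 2
  or give lose: 2
  slowly lose always: 2
  slowly or give: 2
6 duplicate windows → 36 − 6 = 30 distinct.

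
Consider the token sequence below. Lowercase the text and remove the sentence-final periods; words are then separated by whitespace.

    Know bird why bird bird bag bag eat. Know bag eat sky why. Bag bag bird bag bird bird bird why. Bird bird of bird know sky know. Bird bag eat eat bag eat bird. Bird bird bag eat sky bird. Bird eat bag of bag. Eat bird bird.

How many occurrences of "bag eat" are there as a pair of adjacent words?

Scanning the 48 overlapping bigram windows for "bag eat":
  position 7–8: bag eat
  position 10–11: bag eat
  position 30–31: bag eat
  position 33–34: bag eat
  position 38–39: bag eat
  position 46–47: bag eat

6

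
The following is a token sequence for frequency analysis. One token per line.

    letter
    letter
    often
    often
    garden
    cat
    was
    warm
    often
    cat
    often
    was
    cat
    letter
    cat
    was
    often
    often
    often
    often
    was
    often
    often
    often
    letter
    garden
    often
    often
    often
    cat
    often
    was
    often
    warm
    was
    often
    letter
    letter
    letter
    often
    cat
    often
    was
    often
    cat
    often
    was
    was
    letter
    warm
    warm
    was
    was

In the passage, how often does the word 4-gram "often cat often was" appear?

Scanning the 50 overlapping 4-gram windows for "often cat often was":
  position 9–12: often cat often was
  position 29–32: often cat often was
  position 40–43: often cat often was
  position 44–47: often cat often was

4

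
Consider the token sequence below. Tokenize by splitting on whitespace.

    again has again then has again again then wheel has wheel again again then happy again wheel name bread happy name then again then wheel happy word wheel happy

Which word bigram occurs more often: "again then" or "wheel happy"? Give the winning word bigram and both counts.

"again then": 4 occurrences
"wheel happy": 2 occurrences

"again then" (4 vs 2)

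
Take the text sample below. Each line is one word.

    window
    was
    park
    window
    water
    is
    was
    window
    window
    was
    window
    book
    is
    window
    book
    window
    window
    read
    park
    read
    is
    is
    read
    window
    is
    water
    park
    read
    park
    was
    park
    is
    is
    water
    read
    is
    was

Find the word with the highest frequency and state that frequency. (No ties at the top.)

Unigram frequencies (highest first):
  window: 9
  is: 8
  was: 5
  park: 5
  read: 5
  water: 3
  … (1 more, each ≤ 2)

"window", 9 times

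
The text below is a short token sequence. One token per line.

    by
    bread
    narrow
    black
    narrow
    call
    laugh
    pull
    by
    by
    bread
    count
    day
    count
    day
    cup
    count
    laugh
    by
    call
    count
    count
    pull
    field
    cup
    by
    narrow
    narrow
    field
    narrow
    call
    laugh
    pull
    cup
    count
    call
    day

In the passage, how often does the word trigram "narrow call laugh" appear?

2

Scanning the 35 overlapping trigram windows for "narrow call laugh":
  position 5–7: narrow call laugh
  position 30–32: narrow call laugh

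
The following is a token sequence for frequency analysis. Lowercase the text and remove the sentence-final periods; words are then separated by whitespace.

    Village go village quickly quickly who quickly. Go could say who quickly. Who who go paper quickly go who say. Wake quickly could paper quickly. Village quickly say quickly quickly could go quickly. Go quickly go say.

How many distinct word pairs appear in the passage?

26

37 tokens → 36 bigram windows in total.
Repeated bigrams (each contributes count−1 duplicates):
  quickly go: 4
  go quickly: 2
  paper quickly: 2
  quickly could: 2
  quickly quickly: 2
  quickly who: 2
  village quickly: 2
  who quickly: 2
10 duplicate windows → 36 − 10 = 26 distinct.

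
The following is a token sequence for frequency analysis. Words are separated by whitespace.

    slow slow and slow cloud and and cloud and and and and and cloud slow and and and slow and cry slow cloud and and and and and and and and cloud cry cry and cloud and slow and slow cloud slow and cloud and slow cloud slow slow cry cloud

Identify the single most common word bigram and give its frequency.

"and and", 14 times

Bigram frequencies (highest first):
  and and: 14
  slow and: 5
  and slow: 5
  cloud and: 5
  and cloud: 5
  slow cloud: 4
  … (9 more, each ≤ 3)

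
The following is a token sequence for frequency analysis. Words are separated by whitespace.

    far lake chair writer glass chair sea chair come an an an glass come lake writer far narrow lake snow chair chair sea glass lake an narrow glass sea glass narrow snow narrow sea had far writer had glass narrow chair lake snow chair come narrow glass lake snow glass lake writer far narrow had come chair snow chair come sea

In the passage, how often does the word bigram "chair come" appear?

Scanning the 60 overlapping bigram windows for "chair come":
  position 8–9: chair come
  position 44–45: chair come
  position 59–60: chair come

3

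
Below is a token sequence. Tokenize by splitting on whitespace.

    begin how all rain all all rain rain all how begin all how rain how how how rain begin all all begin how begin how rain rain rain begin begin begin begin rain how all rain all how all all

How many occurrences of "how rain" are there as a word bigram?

3

Scanning the 39 overlapping bigram windows for "how rain":
  position 13–14: how rain
  position 17–18: how rain
  position 25–26: how rain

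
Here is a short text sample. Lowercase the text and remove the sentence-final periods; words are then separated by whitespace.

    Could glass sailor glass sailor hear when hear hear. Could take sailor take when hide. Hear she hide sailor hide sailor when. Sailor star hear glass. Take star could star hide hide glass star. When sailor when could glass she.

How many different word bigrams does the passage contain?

34

40 tokens → 39 bigram windows in total.
Repeated bigrams (each contributes count−1 duplicates):
  could glass: 2
  glass sailor: 2
  hide sailor: 2
  sailor when: 2
  when sailor: 2
5 duplicate windows → 39 − 5 = 34 distinct.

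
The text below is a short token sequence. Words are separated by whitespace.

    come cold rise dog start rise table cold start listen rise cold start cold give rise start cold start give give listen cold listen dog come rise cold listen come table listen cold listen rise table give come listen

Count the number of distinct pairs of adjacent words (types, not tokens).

29

39 tokens → 38 bigram windows in total.
Repeated bigrams (each contributes count−1 duplicates):
  cold listen: 3
  cold start: 3
  listen cold: 2
  listen rise: 2
  rise cold: 2
  rise table: 2
  start cold: 2
9 duplicate windows → 38 − 9 = 29 distinct.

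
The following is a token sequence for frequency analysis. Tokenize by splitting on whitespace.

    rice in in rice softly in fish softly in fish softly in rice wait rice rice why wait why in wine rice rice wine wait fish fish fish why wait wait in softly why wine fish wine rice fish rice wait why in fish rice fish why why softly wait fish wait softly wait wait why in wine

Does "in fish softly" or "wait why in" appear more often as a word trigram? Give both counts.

"in fish softly": 2 occurrences
"wait why in": 3 occurrences

"wait why in" (3 vs 2)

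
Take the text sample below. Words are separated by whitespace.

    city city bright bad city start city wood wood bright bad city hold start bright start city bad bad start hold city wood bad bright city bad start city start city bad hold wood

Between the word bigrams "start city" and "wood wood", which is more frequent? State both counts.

"start city" (4 vs 1)

"start city": 4 occurrences
"wood wood": 1 occurrence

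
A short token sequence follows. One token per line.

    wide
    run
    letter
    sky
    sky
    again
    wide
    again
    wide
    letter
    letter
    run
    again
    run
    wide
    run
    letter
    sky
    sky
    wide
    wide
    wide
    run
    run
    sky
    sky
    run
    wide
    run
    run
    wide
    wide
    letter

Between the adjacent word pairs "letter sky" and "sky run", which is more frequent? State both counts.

"letter sky": 2 occurrences
"sky run": 1 occurrence

"letter sky" (2 vs 1)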